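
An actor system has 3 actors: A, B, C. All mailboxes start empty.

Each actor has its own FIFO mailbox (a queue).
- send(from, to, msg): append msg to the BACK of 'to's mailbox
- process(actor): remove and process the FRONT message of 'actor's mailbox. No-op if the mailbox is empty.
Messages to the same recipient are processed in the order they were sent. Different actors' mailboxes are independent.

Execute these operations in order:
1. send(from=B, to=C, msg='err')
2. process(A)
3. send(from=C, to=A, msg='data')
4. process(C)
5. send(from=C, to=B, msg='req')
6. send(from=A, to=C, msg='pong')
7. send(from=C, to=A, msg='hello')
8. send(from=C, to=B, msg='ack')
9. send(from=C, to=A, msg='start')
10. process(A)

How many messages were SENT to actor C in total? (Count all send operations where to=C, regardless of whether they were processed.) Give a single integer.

Answer: 2

Derivation:
After 1 (send(from=B, to=C, msg='err')): A:[] B:[] C:[err]
After 2 (process(A)): A:[] B:[] C:[err]
After 3 (send(from=C, to=A, msg='data')): A:[data] B:[] C:[err]
After 4 (process(C)): A:[data] B:[] C:[]
After 5 (send(from=C, to=B, msg='req')): A:[data] B:[req] C:[]
After 6 (send(from=A, to=C, msg='pong')): A:[data] B:[req] C:[pong]
After 7 (send(from=C, to=A, msg='hello')): A:[data,hello] B:[req] C:[pong]
After 8 (send(from=C, to=B, msg='ack')): A:[data,hello] B:[req,ack] C:[pong]
After 9 (send(from=C, to=A, msg='start')): A:[data,hello,start] B:[req,ack] C:[pong]
After 10 (process(A)): A:[hello,start] B:[req,ack] C:[pong]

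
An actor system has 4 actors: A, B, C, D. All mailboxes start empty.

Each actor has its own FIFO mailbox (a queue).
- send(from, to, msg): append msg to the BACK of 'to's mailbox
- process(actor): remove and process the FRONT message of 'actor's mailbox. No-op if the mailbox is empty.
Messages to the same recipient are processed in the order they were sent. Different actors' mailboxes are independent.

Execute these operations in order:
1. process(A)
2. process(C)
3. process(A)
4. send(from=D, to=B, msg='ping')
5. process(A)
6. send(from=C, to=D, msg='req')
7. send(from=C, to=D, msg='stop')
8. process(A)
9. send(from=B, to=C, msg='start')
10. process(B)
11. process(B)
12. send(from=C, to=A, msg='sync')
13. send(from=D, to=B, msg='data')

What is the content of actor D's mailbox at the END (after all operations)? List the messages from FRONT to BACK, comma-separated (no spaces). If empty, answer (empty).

After 1 (process(A)): A:[] B:[] C:[] D:[]
After 2 (process(C)): A:[] B:[] C:[] D:[]
After 3 (process(A)): A:[] B:[] C:[] D:[]
After 4 (send(from=D, to=B, msg='ping')): A:[] B:[ping] C:[] D:[]
After 5 (process(A)): A:[] B:[ping] C:[] D:[]
After 6 (send(from=C, to=D, msg='req')): A:[] B:[ping] C:[] D:[req]
After 7 (send(from=C, to=D, msg='stop')): A:[] B:[ping] C:[] D:[req,stop]
After 8 (process(A)): A:[] B:[ping] C:[] D:[req,stop]
After 9 (send(from=B, to=C, msg='start')): A:[] B:[ping] C:[start] D:[req,stop]
After 10 (process(B)): A:[] B:[] C:[start] D:[req,stop]
After 11 (process(B)): A:[] B:[] C:[start] D:[req,stop]
After 12 (send(from=C, to=A, msg='sync')): A:[sync] B:[] C:[start] D:[req,stop]
After 13 (send(from=D, to=B, msg='data')): A:[sync] B:[data] C:[start] D:[req,stop]

Answer: req,stop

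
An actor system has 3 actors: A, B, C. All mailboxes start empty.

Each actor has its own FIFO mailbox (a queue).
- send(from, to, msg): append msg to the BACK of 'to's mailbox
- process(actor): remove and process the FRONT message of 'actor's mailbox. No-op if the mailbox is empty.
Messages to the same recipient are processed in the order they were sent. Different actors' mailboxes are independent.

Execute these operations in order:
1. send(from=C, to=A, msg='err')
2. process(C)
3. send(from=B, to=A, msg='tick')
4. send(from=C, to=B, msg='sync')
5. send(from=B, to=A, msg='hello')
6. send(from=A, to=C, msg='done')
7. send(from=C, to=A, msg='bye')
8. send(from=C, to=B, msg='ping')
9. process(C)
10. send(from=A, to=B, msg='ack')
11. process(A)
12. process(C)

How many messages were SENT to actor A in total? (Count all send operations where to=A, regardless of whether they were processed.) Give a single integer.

Answer: 4

Derivation:
After 1 (send(from=C, to=A, msg='err')): A:[err] B:[] C:[]
After 2 (process(C)): A:[err] B:[] C:[]
After 3 (send(from=B, to=A, msg='tick')): A:[err,tick] B:[] C:[]
After 4 (send(from=C, to=B, msg='sync')): A:[err,tick] B:[sync] C:[]
After 5 (send(from=B, to=A, msg='hello')): A:[err,tick,hello] B:[sync] C:[]
After 6 (send(from=A, to=C, msg='done')): A:[err,tick,hello] B:[sync] C:[done]
After 7 (send(from=C, to=A, msg='bye')): A:[err,tick,hello,bye] B:[sync] C:[done]
After 8 (send(from=C, to=B, msg='ping')): A:[err,tick,hello,bye] B:[sync,ping] C:[done]
After 9 (process(C)): A:[err,tick,hello,bye] B:[sync,ping] C:[]
After 10 (send(from=A, to=B, msg='ack')): A:[err,tick,hello,bye] B:[sync,ping,ack] C:[]
After 11 (process(A)): A:[tick,hello,bye] B:[sync,ping,ack] C:[]
After 12 (process(C)): A:[tick,hello,bye] B:[sync,ping,ack] C:[]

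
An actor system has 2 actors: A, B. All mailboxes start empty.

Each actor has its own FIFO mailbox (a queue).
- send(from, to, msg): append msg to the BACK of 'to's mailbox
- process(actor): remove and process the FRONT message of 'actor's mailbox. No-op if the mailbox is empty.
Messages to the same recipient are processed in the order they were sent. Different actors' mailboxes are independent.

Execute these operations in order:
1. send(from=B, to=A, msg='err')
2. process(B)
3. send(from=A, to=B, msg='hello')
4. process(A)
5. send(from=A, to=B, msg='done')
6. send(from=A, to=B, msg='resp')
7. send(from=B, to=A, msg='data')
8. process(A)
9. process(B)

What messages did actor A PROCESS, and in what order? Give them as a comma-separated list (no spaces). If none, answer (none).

After 1 (send(from=B, to=A, msg='err')): A:[err] B:[]
After 2 (process(B)): A:[err] B:[]
After 3 (send(from=A, to=B, msg='hello')): A:[err] B:[hello]
After 4 (process(A)): A:[] B:[hello]
After 5 (send(from=A, to=B, msg='done')): A:[] B:[hello,done]
After 6 (send(from=A, to=B, msg='resp')): A:[] B:[hello,done,resp]
After 7 (send(from=B, to=A, msg='data')): A:[data] B:[hello,done,resp]
After 8 (process(A)): A:[] B:[hello,done,resp]
After 9 (process(B)): A:[] B:[done,resp]

Answer: err,data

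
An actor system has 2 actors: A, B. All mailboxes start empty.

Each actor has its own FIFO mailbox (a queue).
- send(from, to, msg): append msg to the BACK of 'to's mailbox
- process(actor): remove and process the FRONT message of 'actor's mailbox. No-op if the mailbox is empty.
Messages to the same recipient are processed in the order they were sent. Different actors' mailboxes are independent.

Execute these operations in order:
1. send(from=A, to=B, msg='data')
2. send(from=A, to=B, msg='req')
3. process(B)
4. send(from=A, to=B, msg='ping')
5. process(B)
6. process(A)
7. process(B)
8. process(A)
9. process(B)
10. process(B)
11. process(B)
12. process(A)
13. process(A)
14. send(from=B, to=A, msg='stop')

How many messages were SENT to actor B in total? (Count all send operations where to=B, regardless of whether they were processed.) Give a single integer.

After 1 (send(from=A, to=B, msg='data')): A:[] B:[data]
After 2 (send(from=A, to=B, msg='req')): A:[] B:[data,req]
After 3 (process(B)): A:[] B:[req]
After 4 (send(from=A, to=B, msg='ping')): A:[] B:[req,ping]
After 5 (process(B)): A:[] B:[ping]
After 6 (process(A)): A:[] B:[ping]
After 7 (process(B)): A:[] B:[]
After 8 (process(A)): A:[] B:[]
After 9 (process(B)): A:[] B:[]
After 10 (process(B)): A:[] B:[]
After 11 (process(B)): A:[] B:[]
After 12 (process(A)): A:[] B:[]
After 13 (process(A)): A:[] B:[]
After 14 (send(from=B, to=A, msg='stop')): A:[stop] B:[]

Answer: 3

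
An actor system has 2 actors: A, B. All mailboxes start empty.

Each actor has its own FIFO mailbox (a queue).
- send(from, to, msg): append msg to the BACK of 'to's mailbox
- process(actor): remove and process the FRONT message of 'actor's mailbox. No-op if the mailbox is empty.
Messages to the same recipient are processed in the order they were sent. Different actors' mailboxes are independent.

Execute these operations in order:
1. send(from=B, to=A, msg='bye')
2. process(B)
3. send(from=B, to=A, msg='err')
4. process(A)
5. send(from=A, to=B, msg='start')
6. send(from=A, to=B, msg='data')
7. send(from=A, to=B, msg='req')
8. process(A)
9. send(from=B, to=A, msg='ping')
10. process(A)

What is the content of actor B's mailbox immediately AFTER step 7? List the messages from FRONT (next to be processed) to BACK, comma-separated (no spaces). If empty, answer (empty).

After 1 (send(from=B, to=A, msg='bye')): A:[bye] B:[]
After 2 (process(B)): A:[bye] B:[]
After 3 (send(from=B, to=A, msg='err')): A:[bye,err] B:[]
After 4 (process(A)): A:[err] B:[]
After 5 (send(from=A, to=B, msg='start')): A:[err] B:[start]
After 6 (send(from=A, to=B, msg='data')): A:[err] B:[start,data]
After 7 (send(from=A, to=B, msg='req')): A:[err] B:[start,data,req]

start,data,req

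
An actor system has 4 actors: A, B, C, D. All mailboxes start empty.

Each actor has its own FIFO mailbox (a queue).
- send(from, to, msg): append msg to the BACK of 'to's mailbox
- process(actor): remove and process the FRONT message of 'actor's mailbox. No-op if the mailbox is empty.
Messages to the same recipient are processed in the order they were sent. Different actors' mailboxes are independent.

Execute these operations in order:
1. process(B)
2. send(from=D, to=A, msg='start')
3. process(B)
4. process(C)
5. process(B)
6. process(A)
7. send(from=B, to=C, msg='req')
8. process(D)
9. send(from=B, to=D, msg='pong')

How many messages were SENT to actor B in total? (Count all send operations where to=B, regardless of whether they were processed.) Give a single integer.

After 1 (process(B)): A:[] B:[] C:[] D:[]
After 2 (send(from=D, to=A, msg='start')): A:[start] B:[] C:[] D:[]
After 3 (process(B)): A:[start] B:[] C:[] D:[]
After 4 (process(C)): A:[start] B:[] C:[] D:[]
After 5 (process(B)): A:[start] B:[] C:[] D:[]
After 6 (process(A)): A:[] B:[] C:[] D:[]
After 7 (send(from=B, to=C, msg='req')): A:[] B:[] C:[req] D:[]
After 8 (process(D)): A:[] B:[] C:[req] D:[]
After 9 (send(from=B, to=D, msg='pong')): A:[] B:[] C:[req] D:[pong]

Answer: 0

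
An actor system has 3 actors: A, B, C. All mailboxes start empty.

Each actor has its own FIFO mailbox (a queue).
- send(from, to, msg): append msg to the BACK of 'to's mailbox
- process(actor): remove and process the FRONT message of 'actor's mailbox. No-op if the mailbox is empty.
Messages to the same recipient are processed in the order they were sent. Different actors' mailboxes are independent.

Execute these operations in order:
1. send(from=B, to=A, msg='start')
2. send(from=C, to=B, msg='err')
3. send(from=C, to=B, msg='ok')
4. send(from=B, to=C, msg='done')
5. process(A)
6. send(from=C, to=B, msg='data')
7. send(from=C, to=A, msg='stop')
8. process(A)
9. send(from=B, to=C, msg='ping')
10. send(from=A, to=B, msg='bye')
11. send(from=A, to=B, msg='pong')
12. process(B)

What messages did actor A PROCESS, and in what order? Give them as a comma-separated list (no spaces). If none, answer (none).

After 1 (send(from=B, to=A, msg='start')): A:[start] B:[] C:[]
After 2 (send(from=C, to=B, msg='err')): A:[start] B:[err] C:[]
After 3 (send(from=C, to=B, msg='ok')): A:[start] B:[err,ok] C:[]
After 4 (send(from=B, to=C, msg='done')): A:[start] B:[err,ok] C:[done]
After 5 (process(A)): A:[] B:[err,ok] C:[done]
After 6 (send(from=C, to=B, msg='data')): A:[] B:[err,ok,data] C:[done]
After 7 (send(from=C, to=A, msg='stop')): A:[stop] B:[err,ok,data] C:[done]
After 8 (process(A)): A:[] B:[err,ok,data] C:[done]
After 9 (send(from=B, to=C, msg='ping')): A:[] B:[err,ok,data] C:[done,ping]
After 10 (send(from=A, to=B, msg='bye')): A:[] B:[err,ok,data,bye] C:[done,ping]
After 11 (send(from=A, to=B, msg='pong')): A:[] B:[err,ok,data,bye,pong] C:[done,ping]
After 12 (process(B)): A:[] B:[ok,data,bye,pong] C:[done,ping]

Answer: start,stop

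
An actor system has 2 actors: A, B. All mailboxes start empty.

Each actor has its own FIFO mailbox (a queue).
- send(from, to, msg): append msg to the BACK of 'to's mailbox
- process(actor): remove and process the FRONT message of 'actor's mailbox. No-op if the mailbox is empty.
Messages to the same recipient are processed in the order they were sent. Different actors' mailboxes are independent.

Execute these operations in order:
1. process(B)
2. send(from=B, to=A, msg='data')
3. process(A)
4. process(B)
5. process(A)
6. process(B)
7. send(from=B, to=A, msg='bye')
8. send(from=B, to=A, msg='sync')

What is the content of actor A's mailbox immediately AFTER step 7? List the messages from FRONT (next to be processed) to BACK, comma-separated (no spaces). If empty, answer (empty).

After 1 (process(B)): A:[] B:[]
After 2 (send(from=B, to=A, msg='data')): A:[data] B:[]
After 3 (process(A)): A:[] B:[]
After 4 (process(B)): A:[] B:[]
After 5 (process(A)): A:[] B:[]
After 6 (process(B)): A:[] B:[]
After 7 (send(from=B, to=A, msg='bye')): A:[bye] B:[]

bye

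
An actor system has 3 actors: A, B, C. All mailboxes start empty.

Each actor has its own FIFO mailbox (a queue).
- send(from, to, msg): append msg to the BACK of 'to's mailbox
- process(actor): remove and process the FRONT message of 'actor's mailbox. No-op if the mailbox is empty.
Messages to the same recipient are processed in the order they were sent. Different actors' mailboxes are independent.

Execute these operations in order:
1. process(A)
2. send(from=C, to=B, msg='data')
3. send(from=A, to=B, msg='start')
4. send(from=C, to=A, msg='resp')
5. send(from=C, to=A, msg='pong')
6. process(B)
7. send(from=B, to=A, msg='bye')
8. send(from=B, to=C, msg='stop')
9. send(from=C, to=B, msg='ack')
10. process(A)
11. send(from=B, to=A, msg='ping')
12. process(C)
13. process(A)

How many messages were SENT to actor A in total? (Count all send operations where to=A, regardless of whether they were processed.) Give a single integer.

Answer: 4

Derivation:
After 1 (process(A)): A:[] B:[] C:[]
After 2 (send(from=C, to=B, msg='data')): A:[] B:[data] C:[]
After 3 (send(from=A, to=B, msg='start')): A:[] B:[data,start] C:[]
After 4 (send(from=C, to=A, msg='resp')): A:[resp] B:[data,start] C:[]
After 5 (send(from=C, to=A, msg='pong')): A:[resp,pong] B:[data,start] C:[]
After 6 (process(B)): A:[resp,pong] B:[start] C:[]
After 7 (send(from=B, to=A, msg='bye')): A:[resp,pong,bye] B:[start] C:[]
After 8 (send(from=B, to=C, msg='stop')): A:[resp,pong,bye] B:[start] C:[stop]
After 9 (send(from=C, to=B, msg='ack')): A:[resp,pong,bye] B:[start,ack] C:[stop]
After 10 (process(A)): A:[pong,bye] B:[start,ack] C:[stop]
After 11 (send(from=B, to=A, msg='ping')): A:[pong,bye,ping] B:[start,ack] C:[stop]
After 12 (process(C)): A:[pong,bye,ping] B:[start,ack] C:[]
After 13 (process(A)): A:[bye,ping] B:[start,ack] C:[]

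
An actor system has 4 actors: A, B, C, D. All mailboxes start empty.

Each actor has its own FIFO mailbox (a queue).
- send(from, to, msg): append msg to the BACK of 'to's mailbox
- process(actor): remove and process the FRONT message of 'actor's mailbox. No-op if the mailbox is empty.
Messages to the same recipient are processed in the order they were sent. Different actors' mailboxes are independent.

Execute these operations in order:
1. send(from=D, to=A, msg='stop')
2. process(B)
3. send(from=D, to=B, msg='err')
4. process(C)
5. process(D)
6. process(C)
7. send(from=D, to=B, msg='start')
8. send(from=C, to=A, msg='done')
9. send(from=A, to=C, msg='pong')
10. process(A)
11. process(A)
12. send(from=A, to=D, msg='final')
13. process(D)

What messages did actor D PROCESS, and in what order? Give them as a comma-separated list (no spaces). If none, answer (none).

After 1 (send(from=D, to=A, msg='stop')): A:[stop] B:[] C:[] D:[]
After 2 (process(B)): A:[stop] B:[] C:[] D:[]
After 3 (send(from=D, to=B, msg='err')): A:[stop] B:[err] C:[] D:[]
After 4 (process(C)): A:[stop] B:[err] C:[] D:[]
After 5 (process(D)): A:[stop] B:[err] C:[] D:[]
After 6 (process(C)): A:[stop] B:[err] C:[] D:[]
After 7 (send(from=D, to=B, msg='start')): A:[stop] B:[err,start] C:[] D:[]
After 8 (send(from=C, to=A, msg='done')): A:[stop,done] B:[err,start] C:[] D:[]
After 9 (send(from=A, to=C, msg='pong')): A:[stop,done] B:[err,start] C:[pong] D:[]
After 10 (process(A)): A:[done] B:[err,start] C:[pong] D:[]
After 11 (process(A)): A:[] B:[err,start] C:[pong] D:[]
After 12 (send(from=A, to=D, msg='final')): A:[] B:[err,start] C:[pong] D:[final]
After 13 (process(D)): A:[] B:[err,start] C:[pong] D:[]

Answer: final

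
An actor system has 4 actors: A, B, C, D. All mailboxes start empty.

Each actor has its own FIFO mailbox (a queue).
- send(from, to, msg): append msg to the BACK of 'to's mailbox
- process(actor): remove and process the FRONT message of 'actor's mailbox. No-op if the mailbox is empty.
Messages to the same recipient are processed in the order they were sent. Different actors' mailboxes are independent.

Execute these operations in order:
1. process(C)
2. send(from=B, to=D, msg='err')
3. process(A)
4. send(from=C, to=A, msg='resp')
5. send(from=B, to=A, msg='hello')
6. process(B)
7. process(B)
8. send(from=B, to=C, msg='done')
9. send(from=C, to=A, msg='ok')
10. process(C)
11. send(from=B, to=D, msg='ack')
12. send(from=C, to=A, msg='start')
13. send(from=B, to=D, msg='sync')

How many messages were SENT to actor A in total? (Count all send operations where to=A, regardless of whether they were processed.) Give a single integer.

Answer: 4

Derivation:
After 1 (process(C)): A:[] B:[] C:[] D:[]
After 2 (send(from=B, to=D, msg='err')): A:[] B:[] C:[] D:[err]
After 3 (process(A)): A:[] B:[] C:[] D:[err]
After 4 (send(from=C, to=A, msg='resp')): A:[resp] B:[] C:[] D:[err]
After 5 (send(from=B, to=A, msg='hello')): A:[resp,hello] B:[] C:[] D:[err]
After 6 (process(B)): A:[resp,hello] B:[] C:[] D:[err]
After 7 (process(B)): A:[resp,hello] B:[] C:[] D:[err]
After 8 (send(from=B, to=C, msg='done')): A:[resp,hello] B:[] C:[done] D:[err]
After 9 (send(from=C, to=A, msg='ok')): A:[resp,hello,ok] B:[] C:[done] D:[err]
After 10 (process(C)): A:[resp,hello,ok] B:[] C:[] D:[err]
After 11 (send(from=B, to=D, msg='ack')): A:[resp,hello,ok] B:[] C:[] D:[err,ack]
After 12 (send(from=C, to=A, msg='start')): A:[resp,hello,ok,start] B:[] C:[] D:[err,ack]
After 13 (send(from=B, to=D, msg='sync')): A:[resp,hello,ok,start] B:[] C:[] D:[err,ack,sync]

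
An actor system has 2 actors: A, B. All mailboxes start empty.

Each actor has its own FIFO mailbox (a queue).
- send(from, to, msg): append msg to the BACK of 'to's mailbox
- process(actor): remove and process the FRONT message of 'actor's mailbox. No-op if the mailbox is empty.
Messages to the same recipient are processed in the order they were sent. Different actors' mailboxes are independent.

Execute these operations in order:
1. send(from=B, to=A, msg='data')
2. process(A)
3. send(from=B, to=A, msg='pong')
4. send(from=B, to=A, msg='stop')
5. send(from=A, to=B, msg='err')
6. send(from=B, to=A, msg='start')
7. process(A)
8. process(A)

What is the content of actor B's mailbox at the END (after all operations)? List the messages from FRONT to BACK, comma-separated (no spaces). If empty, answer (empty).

After 1 (send(from=B, to=A, msg='data')): A:[data] B:[]
After 2 (process(A)): A:[] B:[]
After 3 (send(from=B, to=A, msg='pong')): A:[pong] B:[]
After 4 (send(from=B, to=A, msg='stop')): A:[pong,stop] B:[]
After 5 (send(from=A, to=B, msg='err')): A:[pong,stop] B:[err]
After 6 (send(from=B, to=A, msg='start')): A:[pong,stop,start] B:[err]
After 7 (process(A)): A:[stop,start] B:[err]
After 8 (process(A)): A:[start] B:[err]

Answer: err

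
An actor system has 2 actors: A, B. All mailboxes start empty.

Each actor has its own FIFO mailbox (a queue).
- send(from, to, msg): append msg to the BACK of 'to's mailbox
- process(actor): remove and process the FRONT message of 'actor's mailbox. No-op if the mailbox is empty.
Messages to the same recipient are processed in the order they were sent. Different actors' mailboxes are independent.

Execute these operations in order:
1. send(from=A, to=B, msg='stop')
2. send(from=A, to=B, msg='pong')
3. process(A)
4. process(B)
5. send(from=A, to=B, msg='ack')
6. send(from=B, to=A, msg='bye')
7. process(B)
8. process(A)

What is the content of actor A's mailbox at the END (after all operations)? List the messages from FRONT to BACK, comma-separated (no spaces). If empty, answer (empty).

Answer: (empty)

Derivation:
After 1 (send(from=A, to=B, msg='stop')): A:[] B:[stop]
After 2 (send(from=A, to=B, msg='pong')): A:[] B:[stop,pong]
After 3 (process(A)): A:[] B:[stop,pong]
After 4 (process(B)): A:[] B:[pong]
After 5 (send(from=A, to=B, msg='ack')): A:[] B:[pong,ack]
After 6 (send(from=B, to=A, msg='bye')): A:[bye] B:[pong,ack]
After 7 (process(B)): A:[bye] B:[ack]
After 8 (process(A)): A:[] B:[ack]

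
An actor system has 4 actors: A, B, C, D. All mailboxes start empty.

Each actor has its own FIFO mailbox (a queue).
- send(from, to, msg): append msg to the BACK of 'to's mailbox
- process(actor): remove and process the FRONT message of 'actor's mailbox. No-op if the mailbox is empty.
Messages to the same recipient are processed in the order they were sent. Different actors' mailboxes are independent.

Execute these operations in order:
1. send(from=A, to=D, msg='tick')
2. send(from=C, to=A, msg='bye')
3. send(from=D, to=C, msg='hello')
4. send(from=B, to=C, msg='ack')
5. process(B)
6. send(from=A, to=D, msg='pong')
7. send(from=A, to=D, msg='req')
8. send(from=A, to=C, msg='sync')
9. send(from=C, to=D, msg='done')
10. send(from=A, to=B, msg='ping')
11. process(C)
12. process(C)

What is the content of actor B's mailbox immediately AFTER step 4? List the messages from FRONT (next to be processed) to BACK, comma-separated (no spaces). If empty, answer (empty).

After 1 (send(from=A, to=D, msg='tick')): A:[] B:[] C:[] D:[tick]
After 2 (send(from=C, to=A, msg='bye')): A:[bye] B:[] C:[] D:[tick]
After 3 (send(from=D, to=C, msg='hello')): A:[bye] B:[] C:[hello] D:[tick]
After 4 (send(from=B, to=C, msg='ack')): A:[bye] B:[] C:[hello,ack] D:[tick]

(empty)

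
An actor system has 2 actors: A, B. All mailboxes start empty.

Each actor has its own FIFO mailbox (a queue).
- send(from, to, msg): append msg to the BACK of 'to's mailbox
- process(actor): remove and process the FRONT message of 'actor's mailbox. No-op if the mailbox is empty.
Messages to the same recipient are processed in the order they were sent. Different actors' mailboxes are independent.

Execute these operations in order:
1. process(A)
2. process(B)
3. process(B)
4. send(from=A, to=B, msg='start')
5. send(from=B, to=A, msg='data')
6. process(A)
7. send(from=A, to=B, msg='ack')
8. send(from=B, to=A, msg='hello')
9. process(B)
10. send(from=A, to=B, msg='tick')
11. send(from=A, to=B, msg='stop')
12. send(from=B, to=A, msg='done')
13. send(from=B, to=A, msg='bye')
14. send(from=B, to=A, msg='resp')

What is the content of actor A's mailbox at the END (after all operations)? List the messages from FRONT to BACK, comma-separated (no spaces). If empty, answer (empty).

After 1 (process(A)): A:[] B:[]
After 2 (process(B)): A:[] B:[]
After 3 (process(B)): A:[] B:[]
After 4 (send(from=A, to=B, msg='start')): A:[] B:[start]
After 5 (send(from=B, to=A, msg='data')): A:[data] B:[start]
After 6 (process(A)): A:[] B:[start]
After 7 (send(from=A, to=B, msg='ack')): A:[] B:[start,ack]
After 8 (send(from=B, to=A, msg='hello')): A:[hello] B:[start,ack]
After 9 (process(B)): A:[hello] B:[ack]
After 10 (send(from=A, to=B, msg='tick')): A:[hello] B:[ack,tick]
After 11 (send(from=A, to=B, msg='stop')): A:[hello] B:[ack,tick,stop]
After 12 (send(from=B, to=A, msg='done')): A:[hello,done] B:[ack,tick,stop]
After 13 (send(from=B, to=A, msg='bye')): A:[hello,done,bye] B:[ack,tick,stop]
After 14 (send(from=B, to=A, msg='resp')): A:[hello,done,bye,resp] B:[ack,tick,stop]

Answer: hello,done,bye,resp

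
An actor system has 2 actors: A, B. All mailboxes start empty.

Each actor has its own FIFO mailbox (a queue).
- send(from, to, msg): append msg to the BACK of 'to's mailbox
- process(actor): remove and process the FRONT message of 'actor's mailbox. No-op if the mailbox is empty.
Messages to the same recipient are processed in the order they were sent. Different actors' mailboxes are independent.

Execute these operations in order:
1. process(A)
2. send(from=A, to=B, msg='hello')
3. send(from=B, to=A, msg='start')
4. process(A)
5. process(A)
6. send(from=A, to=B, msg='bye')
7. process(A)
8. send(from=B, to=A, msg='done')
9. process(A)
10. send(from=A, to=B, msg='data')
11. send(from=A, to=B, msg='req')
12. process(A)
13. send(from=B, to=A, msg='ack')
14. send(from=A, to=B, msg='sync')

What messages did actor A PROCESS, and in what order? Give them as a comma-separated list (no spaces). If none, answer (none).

After 1 (process(A)): A:[] B:[]
After 2 (send(from=A, to=B, msg='hello')): A:[] B:[hello]
After 3 (send(from=B, to=A, msg='start')): A:[start] B:[hello]
After 4 (process(A)): A:[] B:[hello]
After 5 (process(A)): A:[] B:[hello]
After 6 (send(from=A, to=B, msg='bye')): A:[] B:[hello,bye]
After 7 (process(A)): A:[] B:[hello,bye]
After 8 (send(from=B, to=A, msg='done')): A:[done] B:[hello,bye]
After 9 (process(A)): A:[] B:[hello,bye]
After 10 (send(from=A, to=B, msg='data')): A:[] B:[hello,bye,data]
After 11 (send(from=A, to=B, msg='req')): A:[] B:[hello,bye,data,req]
After 12 (process(A)): A:[] B:[hello,bye,data,req]
After 13 (send(from=B, to=A, msg='ack')): A:[ack] B:[hello,bye,data,req]
After 14 (send(from=A, to=B, msg='sync')): A:[ack] B:[hello,bye,data,req,sync]

Answer: start,done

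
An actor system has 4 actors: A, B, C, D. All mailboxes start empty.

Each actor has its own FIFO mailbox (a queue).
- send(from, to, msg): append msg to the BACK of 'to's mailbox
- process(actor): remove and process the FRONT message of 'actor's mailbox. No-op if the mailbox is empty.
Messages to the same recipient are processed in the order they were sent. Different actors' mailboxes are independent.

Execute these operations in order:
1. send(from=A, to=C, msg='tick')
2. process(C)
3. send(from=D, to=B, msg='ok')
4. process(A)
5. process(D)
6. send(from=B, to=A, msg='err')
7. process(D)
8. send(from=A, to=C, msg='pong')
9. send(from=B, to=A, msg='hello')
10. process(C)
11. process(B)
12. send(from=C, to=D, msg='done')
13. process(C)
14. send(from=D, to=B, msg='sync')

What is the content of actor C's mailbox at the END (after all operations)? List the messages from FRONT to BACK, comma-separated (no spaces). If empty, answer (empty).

Answer: (empty)

Derivation:
After 1 (send(from=A, to=C, msg='tick')): A:[] B:[] C:[tick] D:[]
After 2 (process(C)): A:[] B:[] C:[] D:[]
After 3 (send(from=D, to=B, msg='ok')): A:[] B:[ok] C:[] D:[]
After 4 (process(A)): A:[] B:[ok] C:[] D:[]
After 5 (process(D)): A:[] B:[ok] C:[] D:[]
After 6 (send(from=B, to=A, msg='err')): A:[err] B:[ok] C:[] D:[]
After 7 (process(D)): A:[err] B:[ok] C:[] D:[]
After 8 (send(from=A, to=C, msg='pong')): A:[err] B:[ok] C:[pong] D:[]
After 9 (send(from=B, to=A, msg='hello')): A:[err,hello] B:[ok] C:[pong] D:[]
After 10 (process(C)): A:[err,hello] B:[ok] C:[] D:[]
After 11 (process(B)): A:[err,hello] B:[] C:[] D:[]
After 12 (send(from=C, to=D, msg='done')): A:[err,hello] B:[] C:[] D:[done]
After 13 (process(C)): A:[err,hello] B:[] C:[] D:[done]
After 14 (send(from=D, to=B, msg='sync')): A:[err,hello] B:[sync] C:[] D:[done]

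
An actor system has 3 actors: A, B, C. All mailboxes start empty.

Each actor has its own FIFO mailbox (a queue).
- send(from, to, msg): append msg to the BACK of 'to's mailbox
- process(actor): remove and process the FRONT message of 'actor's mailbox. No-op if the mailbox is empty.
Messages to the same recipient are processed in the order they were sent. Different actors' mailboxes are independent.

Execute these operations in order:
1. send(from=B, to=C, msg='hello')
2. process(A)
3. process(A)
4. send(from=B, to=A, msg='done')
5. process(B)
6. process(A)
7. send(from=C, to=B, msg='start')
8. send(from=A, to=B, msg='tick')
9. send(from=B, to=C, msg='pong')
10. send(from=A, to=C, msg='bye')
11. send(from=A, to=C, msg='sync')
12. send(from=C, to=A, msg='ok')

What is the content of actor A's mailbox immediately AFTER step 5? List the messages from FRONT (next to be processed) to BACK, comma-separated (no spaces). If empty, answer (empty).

After 1 (send(from=B, to=C, msg='hello')): A:[] B:[] C:[hello]
After 2 (process(A)): A:[] B:[] C:[hello]
After 3 (process(A)): A:[] B:[] C:[hello]
After 4 (send(from=B, to=A, msg='done')): A:[done] B:[] C:[hello]
After 5 (process(B)): A:[done] B:[] C:[hello]

done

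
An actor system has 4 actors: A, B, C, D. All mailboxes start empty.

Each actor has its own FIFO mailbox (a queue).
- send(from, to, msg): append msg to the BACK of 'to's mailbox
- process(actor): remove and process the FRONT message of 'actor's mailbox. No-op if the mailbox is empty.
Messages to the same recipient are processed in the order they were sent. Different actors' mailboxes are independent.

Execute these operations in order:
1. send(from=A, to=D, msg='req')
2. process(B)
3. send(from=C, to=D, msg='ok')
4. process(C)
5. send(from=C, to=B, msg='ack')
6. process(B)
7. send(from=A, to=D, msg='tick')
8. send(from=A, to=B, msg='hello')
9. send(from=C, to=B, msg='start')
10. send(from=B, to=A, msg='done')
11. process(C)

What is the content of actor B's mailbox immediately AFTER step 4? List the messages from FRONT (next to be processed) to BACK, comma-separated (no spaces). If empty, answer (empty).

After 1 (send(from=A, to=D, msg='req')): A:[] B:[] C:[] D:[req]
After 2 (process(B)): A:[] B:[] C:[] D:[req]
After 3 (send(from=C, to=D, msg='ok')): A:[] B:[] C:[] D:[req,ok]
After 4 (process(C)): A:[] B:[] C:[] D:[req,ok]

(empty)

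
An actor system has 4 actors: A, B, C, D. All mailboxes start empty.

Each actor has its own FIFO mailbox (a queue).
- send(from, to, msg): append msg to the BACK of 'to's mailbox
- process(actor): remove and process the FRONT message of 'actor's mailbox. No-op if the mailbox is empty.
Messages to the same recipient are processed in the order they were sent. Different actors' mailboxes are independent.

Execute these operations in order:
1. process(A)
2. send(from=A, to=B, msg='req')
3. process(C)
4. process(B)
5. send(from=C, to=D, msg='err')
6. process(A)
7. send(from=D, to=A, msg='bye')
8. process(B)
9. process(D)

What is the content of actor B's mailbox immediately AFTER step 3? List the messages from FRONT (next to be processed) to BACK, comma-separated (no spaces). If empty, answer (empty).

After 1 (process(A)): A:[] B:[] C:[] D:[]
After 2 (send(from=A, to=B, msg='req')): A:[] B:[req] C:[] D:[]
After 3 (process(C)): A:[] B:[req] C:[] D:[]

req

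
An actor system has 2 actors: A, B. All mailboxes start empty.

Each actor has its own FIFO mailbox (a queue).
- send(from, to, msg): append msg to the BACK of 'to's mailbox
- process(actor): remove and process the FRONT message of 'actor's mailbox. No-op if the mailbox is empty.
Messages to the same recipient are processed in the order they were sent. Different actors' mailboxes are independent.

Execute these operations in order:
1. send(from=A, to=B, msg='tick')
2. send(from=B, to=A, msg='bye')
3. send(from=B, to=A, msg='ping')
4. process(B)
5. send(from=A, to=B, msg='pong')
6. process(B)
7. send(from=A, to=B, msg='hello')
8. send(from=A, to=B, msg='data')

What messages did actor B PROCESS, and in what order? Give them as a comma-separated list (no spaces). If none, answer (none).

Answer: tick,pong

Derivation:
After 1 (send(from=A, to=B, msg='tick')): A:[] B:[tick]
After 2 (send(from=B, to=A, msg='bye')): A:[bye] B:[tick]
After 3 (send(from=B, to=A, msg='ping')): A:[bye,ping] B:[tick]
After 4 (process(B)): A:[bye,ping] B:[]
After 5 (send(from=A, to=B, msg='pong')): A:[bye,ping] B:[pong]
After 6 (process(B)): A:[bye,ping] B:[]
After 7 (send(from=A, to=B, msg='hello')): A:[bye,ping] B:[hello]
After 8 (send(from=A, to=B, msg='data')): A:[bye,ping] B:[hello,data]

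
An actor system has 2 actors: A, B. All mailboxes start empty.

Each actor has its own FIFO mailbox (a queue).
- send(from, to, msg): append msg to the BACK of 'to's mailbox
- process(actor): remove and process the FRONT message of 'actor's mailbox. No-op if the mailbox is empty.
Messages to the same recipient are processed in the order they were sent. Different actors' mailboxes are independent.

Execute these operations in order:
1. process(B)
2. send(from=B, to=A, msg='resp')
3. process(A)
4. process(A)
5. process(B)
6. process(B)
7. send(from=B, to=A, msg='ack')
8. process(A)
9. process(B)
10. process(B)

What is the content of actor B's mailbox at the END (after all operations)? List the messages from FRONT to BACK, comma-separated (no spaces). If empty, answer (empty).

After 1 (process(B)): A:[] B:[]
After 2 (send(from=B, to=A, msg='resp')): A:[resp] B:[]
After 3 (process(A)): A:[] B:[]
After 4 (process(A)): A:[] B:[]
After 5 (process(B)): A:[] B:[]
After 6 (process(B)): A:[] B:[]
After 7 (send(from=B, to=A, msg='ack')): A:[ack] B:[]
After 8 (process(A)): A:[] B:[]
After 9 (process(B)): A:[] B:[]
After 10 (process(B)): A:[] B:[]

Answer: (empty)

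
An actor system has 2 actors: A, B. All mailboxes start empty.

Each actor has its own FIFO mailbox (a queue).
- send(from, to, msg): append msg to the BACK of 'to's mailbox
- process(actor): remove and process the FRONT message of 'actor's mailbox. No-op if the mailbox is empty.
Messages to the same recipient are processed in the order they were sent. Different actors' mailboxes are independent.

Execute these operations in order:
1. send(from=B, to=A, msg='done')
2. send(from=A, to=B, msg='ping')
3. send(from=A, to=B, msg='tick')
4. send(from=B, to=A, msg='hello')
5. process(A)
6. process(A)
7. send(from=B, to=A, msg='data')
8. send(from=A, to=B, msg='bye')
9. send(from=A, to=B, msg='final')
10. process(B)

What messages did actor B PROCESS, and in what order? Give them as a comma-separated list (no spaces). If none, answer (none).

Answer: ping

Derivation:
After 1 (send(from=B, to=A, msg='done')): A:[done] B:[]
After 2 (send(from=A, to=B, msg='ping')): A:[done] B:[ping]
After 3 (send(from=A, to=B, msg='tick')): A:[done] B:[ping,tick]
After 4 (send(from=B, to=A, msg='hello')): A:[done,hello] B:[ping,tick]
After 5 (process(A)): A:[hello] B:[ping,tick]
After 6 (process(A)): A:[] B:[ping,tick]
After 7 (send(from=B, to=A, msg='data')): A:[data] B:[ping,tick]
After 8 (send(from=A, to=B, msg='bye')): A:[data] B:[ping,tick,bye]
After 9 (send(from=A, to=B, msg='final')): A:[data] B:[ping,tick,bye,final]
After 10 (process(B)): A:[data] B:[tick,bye,final]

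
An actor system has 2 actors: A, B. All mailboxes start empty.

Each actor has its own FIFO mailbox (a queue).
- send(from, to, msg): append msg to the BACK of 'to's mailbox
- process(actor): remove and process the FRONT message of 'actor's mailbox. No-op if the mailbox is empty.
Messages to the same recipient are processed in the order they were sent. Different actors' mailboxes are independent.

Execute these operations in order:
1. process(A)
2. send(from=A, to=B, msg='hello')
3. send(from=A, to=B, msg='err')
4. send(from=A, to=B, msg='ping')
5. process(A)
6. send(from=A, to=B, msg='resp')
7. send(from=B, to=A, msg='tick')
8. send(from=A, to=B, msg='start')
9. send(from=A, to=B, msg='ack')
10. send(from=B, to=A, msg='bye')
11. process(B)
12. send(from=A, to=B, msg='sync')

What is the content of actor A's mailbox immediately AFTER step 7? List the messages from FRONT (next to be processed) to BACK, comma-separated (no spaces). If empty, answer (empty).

After 1 (process(A)): A:[] B:[]
After 2 (send(from=A, to=B, msg='hello')): A:[] B:[hello]
After 3 (send(from=A, to=B, msg='err')): A:[] B:[hello,err]
After 4 (send(from=A, to=B, msg='ping')): A:[] B:[hello,err,ping]
After 5 (process(A)): A:[] B:[hello,err,ping]
After 6 (send(from=A, to=B, msg='resp')): A:[] B:[hello,err,ping,resp]
After 7 (send(from=B, to=A, msg='tick')): A:[tick] B:[hello,err,ping,resp]

tick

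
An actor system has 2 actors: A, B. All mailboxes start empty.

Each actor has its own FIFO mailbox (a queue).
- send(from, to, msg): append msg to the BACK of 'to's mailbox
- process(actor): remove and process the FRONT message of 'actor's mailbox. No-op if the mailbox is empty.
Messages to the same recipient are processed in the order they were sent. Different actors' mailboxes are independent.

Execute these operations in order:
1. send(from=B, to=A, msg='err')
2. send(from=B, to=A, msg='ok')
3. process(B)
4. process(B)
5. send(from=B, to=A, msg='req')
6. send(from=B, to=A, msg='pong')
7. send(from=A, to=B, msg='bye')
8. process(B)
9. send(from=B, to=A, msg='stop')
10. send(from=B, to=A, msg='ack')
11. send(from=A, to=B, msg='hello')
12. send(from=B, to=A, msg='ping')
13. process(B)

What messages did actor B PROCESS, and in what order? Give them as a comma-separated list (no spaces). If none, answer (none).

After 1 (send(from=B, to=A, msg='err')): A:[err] B:[]
After 2 (send(from=B, to=A, msg='ok')): A:[err,ok] B:[]
After 3 (process(B)): A:[err,ok] B:[]
After 4 (process(B)): A:[err,ok] B:[]
After 5 (send(from=B, to=A, msg='req')): A:[err,ok,req] B:[]
After 6 (send(from=B, to=A, msg='pong')): A:[err,ok,req,pong] B:[]
After 7 (send(from=A, to=B, msg='bye')): A:[err,ok,req,pong] B:[bye]
After 8 (process(B)): A:[err,ok,req,pong] B:[]
After 9 (send(from=B, to=A, msg='stop')): A:[err,ok,req,pong,stop] B:[]
After 10 (send(from=B, to=A, msg='ack')): A:[err,ok,req,pong,stop,ack] B:[]
After 11 (send(from=A, to=B, msg='hello')): A:[err,ok,req,pong,stop,ack] B:[hello]
After 12 (send(from=B, to=A, msg='ping')): A:[err,ok,req,pong,stop,ack,ping] B:[hello]
After 13 (process(B)): A:[err,ok,req,pong,stop,ack,ping] B:[]

Answer: bye,hello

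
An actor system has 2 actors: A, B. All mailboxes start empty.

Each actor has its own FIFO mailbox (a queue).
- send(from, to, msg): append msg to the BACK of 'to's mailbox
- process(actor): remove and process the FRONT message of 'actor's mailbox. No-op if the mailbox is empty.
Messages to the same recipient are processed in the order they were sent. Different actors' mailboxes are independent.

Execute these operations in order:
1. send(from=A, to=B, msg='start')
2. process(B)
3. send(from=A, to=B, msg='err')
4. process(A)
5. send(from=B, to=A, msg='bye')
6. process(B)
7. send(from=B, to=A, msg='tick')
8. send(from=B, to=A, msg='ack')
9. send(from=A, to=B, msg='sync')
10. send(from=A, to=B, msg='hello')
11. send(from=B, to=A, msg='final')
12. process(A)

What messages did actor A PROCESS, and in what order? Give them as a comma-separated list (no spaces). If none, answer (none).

Answer: bye

Derivation:
After 1 (send(from=A, to=B, msg='start')): A:[] B:[start]
After 2 (process(B)): A:[] B:[]
After 3 (send(from=A, to=B, msg='err')): A:[] B:[err]
After 4 (process(A)): A:[] B:[err]
After 5 (send(from=B, to=A, msg='bye')): A:[bye] B:[err]
After 6 (process(B)): A:[bye] B:[]
After 7 (send(from=B, to=A, msg='tick')): A:[bye,tick] B:[]
After 8 (send(from=B, to=A, msg='ack')): A:[bye,tick,ack] B:[]
After 9 (send(from=A, to=B, msg='sync')): A:[bye,tick,ack] B:[sync]
After 10 (send(from=A, to=B, msg='hello')): A:[bye,tick,ack] B:[sync,hello]
After 11 (send(from=B, to=A, msg='final')): A:[bye,tick,ack,final] B:[sync,hello]
After 12 (process(A)): A:[tick,ack,final] B:[sync,hello]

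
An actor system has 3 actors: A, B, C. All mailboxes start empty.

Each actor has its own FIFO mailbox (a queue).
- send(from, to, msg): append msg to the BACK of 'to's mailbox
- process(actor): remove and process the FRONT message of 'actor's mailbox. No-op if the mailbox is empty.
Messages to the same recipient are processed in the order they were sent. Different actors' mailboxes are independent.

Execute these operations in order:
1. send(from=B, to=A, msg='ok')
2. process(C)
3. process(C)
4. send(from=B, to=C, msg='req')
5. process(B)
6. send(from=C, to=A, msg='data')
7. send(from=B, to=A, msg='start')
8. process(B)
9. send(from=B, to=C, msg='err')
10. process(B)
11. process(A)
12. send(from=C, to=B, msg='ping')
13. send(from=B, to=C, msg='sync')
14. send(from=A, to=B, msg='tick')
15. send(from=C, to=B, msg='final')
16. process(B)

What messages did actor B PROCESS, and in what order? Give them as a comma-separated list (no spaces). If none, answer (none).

After 1 (send(from=B, to=A, msg='ok')): A:[ok] B:[] C:[]
After 2 (process(C)): A:[ok] B:[] C:[]
After 3 (process(C)): A:[ok] B:[] C:[]
After 4 (send(from=B, to=C, msg='req')): A:[ok] B:[] C:[req]
After 5 (process(B)): A:[ok] B:[] C:[req]
After 6 (send(from=C, to=A, msg='data')): A:[ok,data] B:[] C:[req]
After 7 (send(from=B, to=A, msg='start')): A:[ok,data,start] B:[] C:[req]
After 8 (process(B)): A:[ok,data,start] B:[] C:[req]
After 9 (send(from=B, to=C, msg='err')): A:[ok,data,start] B:[] C:[req,err]
After 10 (process(B)): A:[ok,data,start] B:[] C:[req,err]
After 11 (process(A)): A:[data,start] B:[] C:[req,err]
After 12 (send(from=C, to=B, msg='ping')): A:[data,start] B:[ping] C:[req,err]
After 13 (send(from=B, to=C, msg='sync')): A:[data,start] B:[ping] C:[req,err,sync]
After 14 (send(from=A, to=B, msg='tick')): A:[data,start] B:[ping,tick] C:[req,err,sync]
After 15 (send(from=C, to=B, msg='final')): A:[data,start] B:[ping,tick,final] C:[req,err,sync]
After 16 (process(B)): A:[data,start] B:[tick,final] C:[req,err,sync]

Answer: ping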